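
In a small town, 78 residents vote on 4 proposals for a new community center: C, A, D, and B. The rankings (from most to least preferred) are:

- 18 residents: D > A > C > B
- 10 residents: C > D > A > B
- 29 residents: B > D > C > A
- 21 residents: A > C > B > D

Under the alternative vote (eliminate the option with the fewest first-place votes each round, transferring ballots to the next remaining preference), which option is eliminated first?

C

Round 1: C 10, A 21, D 18, B 29. Eliminate C.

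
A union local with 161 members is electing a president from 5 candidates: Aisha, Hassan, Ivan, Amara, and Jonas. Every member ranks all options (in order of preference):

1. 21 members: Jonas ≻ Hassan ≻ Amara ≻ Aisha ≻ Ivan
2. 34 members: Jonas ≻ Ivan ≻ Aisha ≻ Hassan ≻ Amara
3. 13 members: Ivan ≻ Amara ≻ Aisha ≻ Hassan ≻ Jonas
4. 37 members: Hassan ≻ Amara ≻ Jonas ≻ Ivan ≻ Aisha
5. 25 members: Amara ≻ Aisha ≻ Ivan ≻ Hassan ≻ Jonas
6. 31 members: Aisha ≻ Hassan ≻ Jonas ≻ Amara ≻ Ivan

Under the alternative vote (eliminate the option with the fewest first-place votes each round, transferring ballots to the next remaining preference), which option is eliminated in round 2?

Aisha

Round 1: Aisha 31, Hassan 37, Ivan 13, Amara 25, Jonas 55. Eliminate Ivan.
Round 2: Aisha 31, Hassan 37, Amara 38, Jonas 55. Eliminate Aisha.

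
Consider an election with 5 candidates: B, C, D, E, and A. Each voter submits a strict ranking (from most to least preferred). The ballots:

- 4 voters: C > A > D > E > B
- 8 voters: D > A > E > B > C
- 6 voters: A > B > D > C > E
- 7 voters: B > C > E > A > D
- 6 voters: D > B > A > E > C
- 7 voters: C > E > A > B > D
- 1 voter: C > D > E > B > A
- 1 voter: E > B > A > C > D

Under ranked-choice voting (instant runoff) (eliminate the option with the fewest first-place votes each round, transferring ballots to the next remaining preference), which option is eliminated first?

Round 1: B 7, C 12, D 14, E 1, A 6. Eliminate E.

E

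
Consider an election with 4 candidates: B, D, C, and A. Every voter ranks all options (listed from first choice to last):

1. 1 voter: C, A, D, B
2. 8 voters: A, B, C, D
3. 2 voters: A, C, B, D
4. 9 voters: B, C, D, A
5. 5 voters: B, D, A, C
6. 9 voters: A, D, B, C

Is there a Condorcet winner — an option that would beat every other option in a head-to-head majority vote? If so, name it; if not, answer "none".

A

A vs B: 20–14 for A.
A vs D: 20–14 for A.
A vs C: 24–10 for A.
A beats every other option head-to-head.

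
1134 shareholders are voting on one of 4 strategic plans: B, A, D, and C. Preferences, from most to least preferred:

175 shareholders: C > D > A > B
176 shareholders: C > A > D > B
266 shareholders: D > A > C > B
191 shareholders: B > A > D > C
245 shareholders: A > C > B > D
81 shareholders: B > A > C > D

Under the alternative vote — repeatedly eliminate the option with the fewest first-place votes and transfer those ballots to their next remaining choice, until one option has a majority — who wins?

C

Round 1: B 272, A 245, D 266, C 351. Eliminate A.
Round 2: B 272, D 266, C 596. C has a majority.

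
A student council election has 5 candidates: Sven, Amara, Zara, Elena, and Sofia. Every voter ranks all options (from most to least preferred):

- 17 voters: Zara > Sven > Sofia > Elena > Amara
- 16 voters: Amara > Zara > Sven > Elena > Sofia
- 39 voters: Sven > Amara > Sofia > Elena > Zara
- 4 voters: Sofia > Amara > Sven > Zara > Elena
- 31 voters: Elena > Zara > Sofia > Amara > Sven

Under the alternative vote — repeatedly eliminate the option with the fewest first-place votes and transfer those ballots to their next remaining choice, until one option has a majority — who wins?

Sven

Round 1: Sven 39, Amara 16, Zara 17, Elena 31, Sofia 4. Eliminate Sofia.
Round 2: Sven 39, Amara 20, Zara 17, Elena 31. Eliminate Zara.
Round 3: Sven 56, Amara 20, Elena 31. Sven has a majority.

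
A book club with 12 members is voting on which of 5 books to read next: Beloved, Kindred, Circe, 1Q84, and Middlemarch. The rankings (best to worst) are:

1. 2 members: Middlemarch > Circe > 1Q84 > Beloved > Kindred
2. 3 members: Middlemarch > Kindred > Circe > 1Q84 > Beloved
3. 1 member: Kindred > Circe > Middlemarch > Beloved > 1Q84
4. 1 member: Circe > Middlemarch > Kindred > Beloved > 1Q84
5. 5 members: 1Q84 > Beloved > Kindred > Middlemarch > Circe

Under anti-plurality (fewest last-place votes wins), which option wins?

Middlemarch

Last-place votes: Beloved 3, Kindred 2, Circe 5, 1Q84 2, Middlemarch 0.
Middlemarch is ranked last by the fewest voters, so Middlemarch wins.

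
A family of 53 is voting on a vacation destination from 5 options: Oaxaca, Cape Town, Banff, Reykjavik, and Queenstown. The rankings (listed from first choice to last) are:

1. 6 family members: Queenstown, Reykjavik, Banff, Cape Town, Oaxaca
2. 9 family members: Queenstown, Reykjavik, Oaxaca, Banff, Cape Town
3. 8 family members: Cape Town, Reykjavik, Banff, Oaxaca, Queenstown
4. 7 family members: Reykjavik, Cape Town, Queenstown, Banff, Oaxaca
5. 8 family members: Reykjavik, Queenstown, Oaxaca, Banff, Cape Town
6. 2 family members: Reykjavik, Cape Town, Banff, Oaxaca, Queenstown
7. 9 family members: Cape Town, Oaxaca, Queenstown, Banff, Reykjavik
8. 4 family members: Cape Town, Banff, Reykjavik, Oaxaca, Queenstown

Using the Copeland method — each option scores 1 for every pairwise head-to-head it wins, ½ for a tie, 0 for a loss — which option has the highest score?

Oaxaca: loses to Cape Town, Banff, Reykjavik, and Queenstown → score 0.
Cape Town: beats Oaxaca, Banff, and Queenstown; loses to Reykjavik → score 3.
Banff: beats Oaxaca; loses to Cape Town, Reykjavik, and Queenstown → score 1.
Reykjavik: beats Oaxaca, Cape Town, Banff, and Queenstown → score 4.
Queenstown: beats Oaxaca and Banff; loses to Cape Town and Reykjavik → score 2.
Reykjavik has the best pairwise record.

Reykjavik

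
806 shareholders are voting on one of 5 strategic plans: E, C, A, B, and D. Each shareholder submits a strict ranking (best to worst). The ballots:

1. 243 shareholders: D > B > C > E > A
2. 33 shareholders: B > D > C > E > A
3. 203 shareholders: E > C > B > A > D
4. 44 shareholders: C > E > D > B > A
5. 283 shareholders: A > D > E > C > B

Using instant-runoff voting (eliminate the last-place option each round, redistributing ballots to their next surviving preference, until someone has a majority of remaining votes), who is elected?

A

Round 1: E 203, C 44, A 283, B 33, D 243. Eliminate B.
Round 2: E 203, C 44, A 283, D 276. Eliminate C.
Round 3: E 247, A 283, D 276. Eliminate E.
Round 4: A 486, D 320. A has a majority.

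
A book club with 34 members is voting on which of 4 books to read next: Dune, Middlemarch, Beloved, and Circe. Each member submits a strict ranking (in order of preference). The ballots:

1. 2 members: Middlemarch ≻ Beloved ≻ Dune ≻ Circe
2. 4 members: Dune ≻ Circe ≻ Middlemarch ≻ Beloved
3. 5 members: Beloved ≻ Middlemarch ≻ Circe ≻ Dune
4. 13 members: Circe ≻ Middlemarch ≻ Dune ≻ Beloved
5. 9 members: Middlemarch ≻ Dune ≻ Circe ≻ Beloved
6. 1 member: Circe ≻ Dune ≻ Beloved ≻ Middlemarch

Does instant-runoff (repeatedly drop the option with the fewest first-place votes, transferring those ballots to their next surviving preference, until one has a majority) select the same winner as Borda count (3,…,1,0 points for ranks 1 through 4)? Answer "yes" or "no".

Instant-runoff — R1 Dune 4, Middlemarch 11, Beloved 5, Circe 14 (Dune out); R2 Middlemarch 11, Beloved 5, Circe 18 (Circe winner). Winner: Circe.
Borda — scores: Dune 47, Middlemarch 73, Beloved 20, Circe 64. Winner: Middlemarch.
The two methods disagree.

no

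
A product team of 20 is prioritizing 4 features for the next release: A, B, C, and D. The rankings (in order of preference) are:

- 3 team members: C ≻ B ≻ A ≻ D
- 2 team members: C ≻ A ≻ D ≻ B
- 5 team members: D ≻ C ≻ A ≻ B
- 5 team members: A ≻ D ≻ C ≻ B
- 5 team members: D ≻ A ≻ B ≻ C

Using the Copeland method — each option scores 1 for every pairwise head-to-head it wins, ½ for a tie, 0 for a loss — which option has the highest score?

A: beats B; ties C and D → score 2.
B: loses to A, C, and D → score 0.
C: beats B; ties A; loses to D → score 1.5.
D: beats B and C; ties A → score 2.5.
D has the best pairwise record.

D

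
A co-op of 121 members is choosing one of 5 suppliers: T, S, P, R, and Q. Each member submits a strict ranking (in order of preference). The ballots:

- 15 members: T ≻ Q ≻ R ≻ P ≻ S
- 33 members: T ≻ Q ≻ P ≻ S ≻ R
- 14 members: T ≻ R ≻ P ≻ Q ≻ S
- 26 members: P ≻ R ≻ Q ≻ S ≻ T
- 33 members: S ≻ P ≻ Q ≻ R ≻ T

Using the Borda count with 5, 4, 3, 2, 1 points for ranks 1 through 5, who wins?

T: 15·5 + 33·5 + 14·5 + 26·1 + 33·1 = 369
S: 15·1 + 33·2 + 14·1 + 26·2 + 33·5 = 312
P: 15·2 + 33·3 + 14·3 + 26·5 + 33·4 = 433
R: 15·3 + 33·1 + 14·4 + 26·4 + 33·2 = 304
Q: 15·4 + 33·4 + 14·2 + 26·3 + 33·3 = 397
P has the highest Borda score (433).

P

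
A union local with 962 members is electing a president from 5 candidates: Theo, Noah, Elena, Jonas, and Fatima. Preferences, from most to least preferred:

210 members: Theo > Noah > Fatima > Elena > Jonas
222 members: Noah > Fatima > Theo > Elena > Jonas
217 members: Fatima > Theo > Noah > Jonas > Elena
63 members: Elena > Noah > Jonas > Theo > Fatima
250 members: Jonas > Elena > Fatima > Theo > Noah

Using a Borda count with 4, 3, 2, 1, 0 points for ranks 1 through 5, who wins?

Fatima

Theo: 210·4 + 222·2 + 217·3 + 63·1 + 250·1 = 2248
Noah: 210·3 + 222·4 + 217·2 + 63·3 + 250·0 = 2141
Elena: 210·1 + 222·1 + 217·0 + 63·4 + 250·3 = 1434
Jonas: 210·0 + 222·0 + 217·1 + 63·2 + 250·4 = 1343
Fatima: 210·2 + 222·3 + 217·4 + 63·0 + 250·2 = 2454
Fatima has the highest Borda score (2454).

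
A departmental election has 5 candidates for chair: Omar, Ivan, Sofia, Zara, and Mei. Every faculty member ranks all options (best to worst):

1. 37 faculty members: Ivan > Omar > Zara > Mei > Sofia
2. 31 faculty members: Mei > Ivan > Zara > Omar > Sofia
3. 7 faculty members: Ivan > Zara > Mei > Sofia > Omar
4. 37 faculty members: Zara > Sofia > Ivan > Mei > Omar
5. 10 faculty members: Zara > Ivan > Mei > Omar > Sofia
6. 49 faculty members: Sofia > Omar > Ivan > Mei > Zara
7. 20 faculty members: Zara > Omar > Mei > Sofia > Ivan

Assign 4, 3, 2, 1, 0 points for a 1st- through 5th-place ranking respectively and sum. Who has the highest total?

Omar: 37·3 + 31·1 + 7·0 + 37·0 + 10·1 + 49·3 + 20·3 = 359
Ivan: 37·4 + 31·3 + 7·4 + 37·2 + 10·3 + 49·2 + 20·0 = 471
Sofia: 37·0 + 31·0 + 7·1 + 37·3 + 10·0 + 49·4 + 20·1 = 334
Zara: 37·2 + 31·2 + 7·3 + 37·4 + 10·4 + 49·0 + 20·4 = 425
Mei: 37·1 + 31·4 + 7·2 + 37·1 + 10·2 + 49·1 + 20·2 = 321
Ivan has the highest Borda score (471).

Ivan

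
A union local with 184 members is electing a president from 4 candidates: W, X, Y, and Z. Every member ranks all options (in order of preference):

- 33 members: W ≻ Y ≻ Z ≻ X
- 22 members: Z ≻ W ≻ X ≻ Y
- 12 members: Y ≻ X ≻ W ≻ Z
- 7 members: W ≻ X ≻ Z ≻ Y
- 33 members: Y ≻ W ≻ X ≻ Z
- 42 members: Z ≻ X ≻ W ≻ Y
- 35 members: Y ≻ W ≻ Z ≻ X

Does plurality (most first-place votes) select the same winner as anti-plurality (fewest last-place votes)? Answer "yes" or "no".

no

Plurality — first-place votes: W 40, X 0, Y 80, Z 64. Winner: Y.
Anti-plurality — last-place votes: W 0, X 68, Y 71, Z 45. Winner: W.
The two methods disagree.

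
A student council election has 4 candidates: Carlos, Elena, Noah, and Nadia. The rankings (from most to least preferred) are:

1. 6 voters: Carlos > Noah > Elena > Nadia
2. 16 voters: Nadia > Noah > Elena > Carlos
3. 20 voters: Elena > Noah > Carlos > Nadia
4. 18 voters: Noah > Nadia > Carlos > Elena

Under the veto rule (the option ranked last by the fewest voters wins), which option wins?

Last-place votes: Carlos 16, Elena 18, Noah 0, Nadia 26.
Noah is ranked last by the fewest voters, so Noah wins.

Noah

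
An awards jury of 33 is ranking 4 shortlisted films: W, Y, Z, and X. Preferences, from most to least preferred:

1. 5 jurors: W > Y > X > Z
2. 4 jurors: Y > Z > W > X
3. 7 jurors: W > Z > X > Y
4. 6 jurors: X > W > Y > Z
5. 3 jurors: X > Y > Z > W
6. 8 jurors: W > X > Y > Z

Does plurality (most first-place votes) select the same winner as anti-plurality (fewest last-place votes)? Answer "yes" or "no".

yes

Plurality — first-place votes: W 20, Y 4, Z 0, X 9. Winner: W.
Anti-plurality — last-place votes: W 3, Y 7, Z 19, X 4. Winner: W.
The two methods agree.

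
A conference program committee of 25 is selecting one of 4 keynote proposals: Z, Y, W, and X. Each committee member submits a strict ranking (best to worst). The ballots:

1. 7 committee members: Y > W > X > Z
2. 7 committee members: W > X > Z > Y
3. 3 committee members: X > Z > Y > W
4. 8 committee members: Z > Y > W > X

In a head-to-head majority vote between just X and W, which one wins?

Voters preferring X to W: 3; preferring W to X: 22.
W wins the head-to-head.

W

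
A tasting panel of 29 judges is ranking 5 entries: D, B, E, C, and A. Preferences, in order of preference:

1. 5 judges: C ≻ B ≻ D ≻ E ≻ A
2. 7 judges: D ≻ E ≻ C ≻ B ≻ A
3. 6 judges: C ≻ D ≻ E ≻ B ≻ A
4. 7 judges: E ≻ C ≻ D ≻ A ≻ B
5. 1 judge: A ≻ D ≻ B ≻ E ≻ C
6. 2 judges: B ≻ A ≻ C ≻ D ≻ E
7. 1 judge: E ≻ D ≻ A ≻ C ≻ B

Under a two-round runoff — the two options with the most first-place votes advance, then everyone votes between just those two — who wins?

E

Round 1 first-place votes: D 7, B 2, E 8, C 11, A 1.
C and E advance.
Runoff: C is preferred to E by 13 voters; E by 16.
E wins the runoff.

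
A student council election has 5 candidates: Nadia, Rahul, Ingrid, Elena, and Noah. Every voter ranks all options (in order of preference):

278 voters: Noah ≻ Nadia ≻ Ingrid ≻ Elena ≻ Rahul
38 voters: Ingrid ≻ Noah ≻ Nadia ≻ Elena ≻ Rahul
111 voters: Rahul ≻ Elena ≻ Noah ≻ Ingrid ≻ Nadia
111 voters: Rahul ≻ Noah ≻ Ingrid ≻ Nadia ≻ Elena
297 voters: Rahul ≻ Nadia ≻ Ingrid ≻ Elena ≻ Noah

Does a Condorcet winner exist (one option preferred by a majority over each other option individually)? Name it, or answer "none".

Rahul vs Nadia: 519–316 for Rahul.
Rahul vs Ingrid: 519–316 for Rahul.
Rahul vs Elena: 519–316 for Rahul.
Rahul vs Noah: 519–316 for Rahul.
Rahul beats every other option head-to-head.

Rahul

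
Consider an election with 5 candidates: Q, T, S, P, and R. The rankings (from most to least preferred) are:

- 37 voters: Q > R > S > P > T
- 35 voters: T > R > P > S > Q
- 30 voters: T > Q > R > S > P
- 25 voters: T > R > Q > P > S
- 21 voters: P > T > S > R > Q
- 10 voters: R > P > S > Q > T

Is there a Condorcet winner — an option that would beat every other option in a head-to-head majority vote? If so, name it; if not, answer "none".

T vs Q: 111–47 for T.
T vs S: 111–47 for T.
T vs P: 90–68 for T.
T vs R: 111–47 for T.
T beats every other option head-to-head.

T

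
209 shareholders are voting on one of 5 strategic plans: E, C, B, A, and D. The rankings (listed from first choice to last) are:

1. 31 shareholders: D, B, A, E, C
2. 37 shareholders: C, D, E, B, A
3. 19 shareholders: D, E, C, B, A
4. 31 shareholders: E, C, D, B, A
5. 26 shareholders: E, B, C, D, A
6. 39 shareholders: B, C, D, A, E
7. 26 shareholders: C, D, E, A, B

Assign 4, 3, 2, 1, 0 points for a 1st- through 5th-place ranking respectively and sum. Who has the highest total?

E: 31·1 + 37·2 + 19·3 + 31·4 + 26·4 + 39·0 + 26·2 = 442
C: 31·0 + 37·4 + 19·2 + 31·3 + 26·2 + 39·3 + 26·4 = 552
B: 31·3 + 37·1 + 19·1 + 31·1 + 26·3 + 39·4 + 26·0 = 414
A: 31·2 + 37·0 + 19·0 + 31·0 + 26·0 + 39·1 + 26·1 = 127
D: 31·4 + 37·3 + 19·4 + 31·2 + 26·1 + 39·2 + 26·3 = 555
D has the highest Borda score (555).

D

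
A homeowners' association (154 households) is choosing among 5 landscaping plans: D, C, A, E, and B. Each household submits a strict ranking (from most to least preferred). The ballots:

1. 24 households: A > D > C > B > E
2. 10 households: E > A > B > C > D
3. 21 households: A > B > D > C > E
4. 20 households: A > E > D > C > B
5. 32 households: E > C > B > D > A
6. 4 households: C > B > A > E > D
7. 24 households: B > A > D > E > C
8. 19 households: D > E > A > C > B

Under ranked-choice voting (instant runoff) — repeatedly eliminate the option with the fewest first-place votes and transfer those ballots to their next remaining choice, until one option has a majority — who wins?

A

Round 1: D 19, C 4, A 65, E 42, B 24. Eliminate C.
Round 2: D 19, A 65, E 42, B 28. Eliminate D.
Round 3: A 65, E 61, B 28. Eliminate B.
Round 4: A 93, E 61. A has a majority.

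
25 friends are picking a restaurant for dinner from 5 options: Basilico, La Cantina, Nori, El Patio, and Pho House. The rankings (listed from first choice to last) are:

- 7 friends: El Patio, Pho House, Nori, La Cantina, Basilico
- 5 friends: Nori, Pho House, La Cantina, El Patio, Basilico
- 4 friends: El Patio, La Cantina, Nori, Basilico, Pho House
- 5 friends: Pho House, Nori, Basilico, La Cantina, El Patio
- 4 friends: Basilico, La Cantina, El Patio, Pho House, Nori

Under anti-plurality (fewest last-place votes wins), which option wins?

Last-place votes: Basilico 12, La Cantina 0, Nori 4, El Patio 5, Pho House 4.
La Cantina is ranked last by the fewest voters, so La Cantina wins.

La Cantina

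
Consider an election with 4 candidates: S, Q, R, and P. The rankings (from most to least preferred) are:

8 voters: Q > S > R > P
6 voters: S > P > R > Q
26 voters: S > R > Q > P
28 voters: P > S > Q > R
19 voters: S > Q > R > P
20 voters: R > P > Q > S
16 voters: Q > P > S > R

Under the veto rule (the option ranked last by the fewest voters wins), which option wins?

Last-place votes: S 20, Q 6, R 44, P 53.
Q is ranked last by the fewest voters, so Q wins.

Q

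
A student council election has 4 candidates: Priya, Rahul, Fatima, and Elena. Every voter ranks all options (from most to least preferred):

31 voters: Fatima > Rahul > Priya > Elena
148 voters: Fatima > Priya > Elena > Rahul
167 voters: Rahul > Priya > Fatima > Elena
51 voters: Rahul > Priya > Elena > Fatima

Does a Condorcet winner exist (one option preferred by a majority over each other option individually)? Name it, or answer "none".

Rahul vs Priya: 249–148 for Rahul.
Rahul vs Fatima: 218–179 for Rahul.
Rahul vs Elena: 249–148 for Rahul.
Rahul beats every other option head-to-head.

Rahul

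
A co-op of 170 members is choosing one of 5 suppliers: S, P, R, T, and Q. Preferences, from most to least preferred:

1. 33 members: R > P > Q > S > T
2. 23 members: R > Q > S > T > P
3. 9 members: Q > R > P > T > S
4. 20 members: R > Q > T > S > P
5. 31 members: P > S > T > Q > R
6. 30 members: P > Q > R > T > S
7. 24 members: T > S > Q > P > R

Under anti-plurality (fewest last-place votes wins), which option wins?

Last-place votes: S 39, P 43, R 55, T 33, Q 0.
Q is ranked last by the fewest voters, so Q wins.

Q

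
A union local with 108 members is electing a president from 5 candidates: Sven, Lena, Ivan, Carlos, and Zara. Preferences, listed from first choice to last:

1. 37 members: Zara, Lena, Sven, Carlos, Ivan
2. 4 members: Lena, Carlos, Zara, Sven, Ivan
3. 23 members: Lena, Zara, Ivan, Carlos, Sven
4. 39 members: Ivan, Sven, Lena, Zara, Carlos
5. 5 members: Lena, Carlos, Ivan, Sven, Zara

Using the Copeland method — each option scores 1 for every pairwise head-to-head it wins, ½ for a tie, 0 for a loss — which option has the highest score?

Lena

Sven: beats Carlos; loses to Lena, Ivan, and Zara → score 1.
Lena: beats Sven, Ivan, Carlos, and Zara → score 4.
Ivan: beats Sven and Carlos; loses to Lena and Zara → score 2.
Carlos: loses to Sven, Lena, Ivan, and Zara → score 0.
Zara: beats Sven, Ivan, and Carlos; loses to Lena → score 3.
Lena has the best pairwise record.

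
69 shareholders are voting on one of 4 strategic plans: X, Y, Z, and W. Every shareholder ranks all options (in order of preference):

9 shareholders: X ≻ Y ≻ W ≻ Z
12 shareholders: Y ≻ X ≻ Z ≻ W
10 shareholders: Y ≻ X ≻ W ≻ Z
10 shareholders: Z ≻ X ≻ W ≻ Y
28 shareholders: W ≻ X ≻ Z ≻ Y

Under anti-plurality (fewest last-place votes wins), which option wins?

X

Last-place votes: X 0, Y 38, Z 19, W 12.
X is ranked last by the fewest voters, so X wins.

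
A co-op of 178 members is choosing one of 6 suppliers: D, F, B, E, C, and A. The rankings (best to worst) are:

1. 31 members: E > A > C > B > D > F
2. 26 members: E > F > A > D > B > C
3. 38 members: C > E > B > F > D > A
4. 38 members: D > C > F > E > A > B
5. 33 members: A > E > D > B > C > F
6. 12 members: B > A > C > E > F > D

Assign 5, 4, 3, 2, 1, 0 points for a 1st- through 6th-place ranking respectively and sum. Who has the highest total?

D: 31·1 + 26·2 + 38·1 + 38·5 + 33·3 + 12·0 = 410
F: 31·0 + 26·4 + 38·2 + 38·3 + 33·0 + 12·1 = 306
B: 31·2 + 26·1 + 38·3 + 38·0 + 33·2 + 12·5 = 328
E: 31·5 + 26·5 + 38·4 + 38·2 + 33·4 + 12·2 = 669
C: 31·3 + 26·0 + 38·5 + 38·4 + 33·1 + 12·3 = 504
A: 31·4 + 26·3 + 38·0 + 38·1 + 33·5 + 12·4 = 453
E has the highest Borda score (669).

E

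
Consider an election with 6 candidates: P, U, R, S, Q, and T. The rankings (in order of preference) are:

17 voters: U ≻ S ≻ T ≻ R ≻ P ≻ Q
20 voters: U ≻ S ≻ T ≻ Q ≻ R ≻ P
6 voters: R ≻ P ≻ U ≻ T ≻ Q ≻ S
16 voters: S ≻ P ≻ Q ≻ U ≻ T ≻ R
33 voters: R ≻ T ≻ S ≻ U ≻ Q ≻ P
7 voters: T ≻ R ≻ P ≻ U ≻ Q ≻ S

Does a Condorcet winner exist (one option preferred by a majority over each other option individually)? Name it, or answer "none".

U vs P: 70–29 for U.
U vs R: 53–46 for U.
U vs S: 50–49 for U.
U vs Q: 83–16 for U.
U vs T: 59–40 for U.
U beats every other option head-to-head.

U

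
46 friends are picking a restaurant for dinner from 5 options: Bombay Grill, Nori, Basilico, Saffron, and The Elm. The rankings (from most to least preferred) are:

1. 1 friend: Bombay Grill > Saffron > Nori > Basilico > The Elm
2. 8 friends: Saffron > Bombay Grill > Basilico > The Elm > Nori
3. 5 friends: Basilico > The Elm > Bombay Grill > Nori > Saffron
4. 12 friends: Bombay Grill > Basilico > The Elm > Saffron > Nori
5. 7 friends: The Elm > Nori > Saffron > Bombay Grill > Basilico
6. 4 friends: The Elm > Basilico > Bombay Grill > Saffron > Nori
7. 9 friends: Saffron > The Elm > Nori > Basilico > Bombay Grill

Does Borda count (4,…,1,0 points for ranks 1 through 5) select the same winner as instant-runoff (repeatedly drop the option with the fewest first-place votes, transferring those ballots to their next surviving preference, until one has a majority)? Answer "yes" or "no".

yes

Borda — scores: Bombay Grill 101, Nori 46, Basilico 94, Saffron 101, The Elm 118. Winner: The Elm.
Instant-runoff — R1 Bombay Grill 13, Nori 0, Basilico 5, Saffron 17, The Elm 11 (Nori out); R2 Bombay Grill 13, Basilico 5, Saffron 17, The Elm 11 (Basilico out); R3 Bombay Grill 13, Saffron 17, The Elm 16 (Bombay Grill out); R4 Saffron 18, The Elm 28 (The Elm winner). Winner: The Elm.
The two methods agree.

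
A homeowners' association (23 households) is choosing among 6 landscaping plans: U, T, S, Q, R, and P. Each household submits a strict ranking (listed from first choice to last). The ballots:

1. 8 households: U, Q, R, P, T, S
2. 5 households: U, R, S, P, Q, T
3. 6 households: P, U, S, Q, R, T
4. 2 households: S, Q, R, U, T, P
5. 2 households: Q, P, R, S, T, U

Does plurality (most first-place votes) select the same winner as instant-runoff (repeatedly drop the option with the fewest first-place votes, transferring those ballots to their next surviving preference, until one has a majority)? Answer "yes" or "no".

yes

Plurality — first-place votes: U 13, T 0, S 2, Q 2, R 0, P 6. Winner: U.
Instant-runoff — R1 U 13, T 0, S 2, Q 2, R 0, P 6 (U winner). Winner: U.
The two methods agree.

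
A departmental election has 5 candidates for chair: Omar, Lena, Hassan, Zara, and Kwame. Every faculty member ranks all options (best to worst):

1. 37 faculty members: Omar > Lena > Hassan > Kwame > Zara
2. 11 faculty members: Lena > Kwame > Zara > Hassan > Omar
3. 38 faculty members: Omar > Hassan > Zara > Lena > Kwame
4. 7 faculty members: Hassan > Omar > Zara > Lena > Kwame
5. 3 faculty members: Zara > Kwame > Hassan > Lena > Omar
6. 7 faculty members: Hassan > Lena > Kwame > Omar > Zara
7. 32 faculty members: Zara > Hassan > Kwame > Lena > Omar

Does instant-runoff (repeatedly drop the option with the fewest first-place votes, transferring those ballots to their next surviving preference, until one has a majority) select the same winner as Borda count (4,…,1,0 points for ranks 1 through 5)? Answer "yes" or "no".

Instant-runoff — R1 Omar 75, Lena 11, Hassan 14, Zara 35, Kwame 0 (Omar winner). Winner: Omar.
Borda — scores: Omar 328, Lena 256, Hassan 357, Zara 252, Kwame 157. Winner: Hassan.
The two methods disagree.

no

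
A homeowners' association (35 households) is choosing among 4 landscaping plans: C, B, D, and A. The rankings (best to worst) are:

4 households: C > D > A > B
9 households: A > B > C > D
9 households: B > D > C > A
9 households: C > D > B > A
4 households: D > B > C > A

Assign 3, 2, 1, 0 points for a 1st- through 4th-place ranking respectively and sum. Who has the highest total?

C: 4·3 + 9·1 + 9·1 + 9·3 + 4·1 = 61
B: 4·0 + 9·2 + 9·3 + 9·1 + 4·2 = 62
D: 4·2 + 9·0 + 9·2 + 9·2 + 4·3 = 56
A: 4·1 + 9·3 + 9·0 + 9·0 + 4·0 = 31
B has the highest Borda score (62).

B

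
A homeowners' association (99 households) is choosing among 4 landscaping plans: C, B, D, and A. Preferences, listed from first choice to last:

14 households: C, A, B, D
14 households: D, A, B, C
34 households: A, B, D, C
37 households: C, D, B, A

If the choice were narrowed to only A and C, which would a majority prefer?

Voters preferring A to C: 48; preferring C to A: 51.
C wins the head-to-head.

C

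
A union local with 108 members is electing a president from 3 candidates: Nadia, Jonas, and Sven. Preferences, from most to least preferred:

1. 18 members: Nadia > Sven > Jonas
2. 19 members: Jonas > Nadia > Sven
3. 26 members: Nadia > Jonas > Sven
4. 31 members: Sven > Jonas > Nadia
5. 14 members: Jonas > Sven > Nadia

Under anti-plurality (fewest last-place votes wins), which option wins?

Last-place votes: Nadia 45, Jonas 18, Sven 45.
Jonas is ranked last by the fewest voters, so Jonas wins.

Jonas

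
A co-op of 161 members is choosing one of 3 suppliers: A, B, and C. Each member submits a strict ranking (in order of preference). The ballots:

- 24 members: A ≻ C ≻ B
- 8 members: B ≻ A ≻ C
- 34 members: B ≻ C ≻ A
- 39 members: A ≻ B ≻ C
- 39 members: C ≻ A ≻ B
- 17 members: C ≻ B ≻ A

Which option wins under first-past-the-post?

A

First-place votes: A 63, B 42, C 56.
A has the most first-place votes.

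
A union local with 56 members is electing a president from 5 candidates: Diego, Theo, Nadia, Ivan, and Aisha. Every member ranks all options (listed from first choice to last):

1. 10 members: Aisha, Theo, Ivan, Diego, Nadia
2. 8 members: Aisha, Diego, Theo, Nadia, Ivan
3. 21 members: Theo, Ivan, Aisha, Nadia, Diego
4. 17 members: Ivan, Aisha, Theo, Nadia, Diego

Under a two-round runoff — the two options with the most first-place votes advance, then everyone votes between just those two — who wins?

Aisha

Round 1 first-place votes: Diego 0, Theo 21, Nadia 0, Ivan 17, Aisha 18.
Theo and Aisha advance.
Runoff: Theo is preferred to Aisha by 21 voters; Aisha by 35.
Aisha wins the runoff.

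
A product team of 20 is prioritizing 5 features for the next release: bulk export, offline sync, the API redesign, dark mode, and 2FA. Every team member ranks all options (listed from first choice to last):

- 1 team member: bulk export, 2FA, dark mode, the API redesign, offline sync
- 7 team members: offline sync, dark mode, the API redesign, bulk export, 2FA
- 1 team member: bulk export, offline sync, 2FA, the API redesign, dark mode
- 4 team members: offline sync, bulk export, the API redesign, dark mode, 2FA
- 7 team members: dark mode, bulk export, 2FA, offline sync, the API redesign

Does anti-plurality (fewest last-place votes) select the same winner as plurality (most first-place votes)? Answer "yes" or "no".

Anti-plurality — last-place votes: bulk export 0, offline sync 1, the API redesign 7, dark mode 1, 2FA 11. Winner: bulk export.
Plurality — first-place votes: bulk export 2, offline sync 11, the API redesign 0, dark mode 7, 2FA 0. Winner: offline sync.
The two methods disagree.

no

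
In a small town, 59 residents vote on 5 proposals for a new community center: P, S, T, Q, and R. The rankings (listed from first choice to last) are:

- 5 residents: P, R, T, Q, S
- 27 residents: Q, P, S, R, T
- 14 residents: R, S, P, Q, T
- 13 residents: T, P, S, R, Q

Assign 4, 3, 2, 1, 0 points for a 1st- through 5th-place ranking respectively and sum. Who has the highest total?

P: 5·4 + 27·3 + 14·2 + 13·3 = 168
S: 5·0 + 27·2 + 14·3 + 13·2 = 122
T: 5·2 + 27·0 + 14·0 + 13·4 = 62
Q: 5·1 + 27·4 + 14·1 + 13·0 = 127
R: 5·3 + 27·1 + 14·4 + 13·1 = 111
P has the highest Borda score (168).

P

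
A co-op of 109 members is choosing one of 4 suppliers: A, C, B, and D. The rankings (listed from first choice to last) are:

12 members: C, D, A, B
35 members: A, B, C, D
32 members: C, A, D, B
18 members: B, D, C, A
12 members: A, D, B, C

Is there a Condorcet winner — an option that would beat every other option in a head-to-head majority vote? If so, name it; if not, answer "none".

none

Checking pairwise contests:
C beats A 62–47.
B beats C 65–44.
A beats B 91–18.
A beats D 79–30.
Every option loses at least one head-to-head, so there is no Condorcet winner.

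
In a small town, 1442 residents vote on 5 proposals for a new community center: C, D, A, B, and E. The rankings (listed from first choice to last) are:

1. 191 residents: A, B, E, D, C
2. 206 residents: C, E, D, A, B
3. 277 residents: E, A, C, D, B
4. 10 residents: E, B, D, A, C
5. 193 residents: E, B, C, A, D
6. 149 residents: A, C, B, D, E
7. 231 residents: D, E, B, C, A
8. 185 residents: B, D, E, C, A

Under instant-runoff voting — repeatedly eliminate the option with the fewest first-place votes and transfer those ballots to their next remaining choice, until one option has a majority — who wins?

Round 1: C 206, D 231, A 340, B 185, E 480. Eliminate B.
Round 2: C 206, D 416, A 340, E 480. Eliminate C.
Round 3: D 416, A 340, E 686. Eliminate A.
Round 4: D 565, E 877. E has a majority.

E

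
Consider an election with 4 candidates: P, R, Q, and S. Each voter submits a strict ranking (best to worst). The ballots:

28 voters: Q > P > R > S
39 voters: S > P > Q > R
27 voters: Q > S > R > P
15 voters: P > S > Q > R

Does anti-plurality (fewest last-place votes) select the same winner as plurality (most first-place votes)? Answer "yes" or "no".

yes

Anti-plurality — last-place votes: P 27, R 54, Q 0, S 28. Winner: Q.
Plurality — first-place votes: P 15, R 0, Q 55, S 39. Winner: Q.
The two methods agree.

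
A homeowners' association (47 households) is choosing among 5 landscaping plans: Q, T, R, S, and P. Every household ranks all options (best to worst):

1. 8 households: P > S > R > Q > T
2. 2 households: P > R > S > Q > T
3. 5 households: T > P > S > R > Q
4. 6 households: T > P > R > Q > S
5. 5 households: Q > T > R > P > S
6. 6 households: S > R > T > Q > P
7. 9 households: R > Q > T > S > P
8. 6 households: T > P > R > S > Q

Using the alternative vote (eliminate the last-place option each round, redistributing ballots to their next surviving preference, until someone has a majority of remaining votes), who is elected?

R

Round 1: Q 5, T 17, R 9, S 6, P 10. Eliminate Q.
Round 2: T 22, R 9, S 6, P 10. Eliminate S.
Round 3: T 22, R 15, P 10. Eliminate P.
Round 4: T 22, R 25. R has a majority.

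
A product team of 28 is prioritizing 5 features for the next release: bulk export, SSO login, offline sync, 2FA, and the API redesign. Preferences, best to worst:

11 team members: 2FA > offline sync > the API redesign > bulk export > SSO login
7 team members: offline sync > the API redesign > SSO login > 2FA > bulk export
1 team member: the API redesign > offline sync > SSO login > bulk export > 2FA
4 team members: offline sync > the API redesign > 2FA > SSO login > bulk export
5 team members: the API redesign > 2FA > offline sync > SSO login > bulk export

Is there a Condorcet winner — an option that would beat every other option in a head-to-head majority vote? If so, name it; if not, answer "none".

Checking pairwise contests:
SSO login beats bulk export 17–11.
offline sync beats SSO login 28–0.
2FA beats offline sync 16–12.
the API redesign beats 2FA 17–11.
offline sync beats the API redesign 22–6.
Every option loses at least one head-to-head, so there is no Condorcet winner.

none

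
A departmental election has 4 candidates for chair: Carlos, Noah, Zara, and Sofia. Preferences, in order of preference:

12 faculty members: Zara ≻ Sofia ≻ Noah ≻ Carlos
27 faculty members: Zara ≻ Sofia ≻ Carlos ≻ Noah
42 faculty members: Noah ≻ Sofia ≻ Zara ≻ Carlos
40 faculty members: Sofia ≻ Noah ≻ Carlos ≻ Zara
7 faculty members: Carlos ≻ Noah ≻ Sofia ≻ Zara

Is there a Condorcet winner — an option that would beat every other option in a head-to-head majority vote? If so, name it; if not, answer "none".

Sofia

Sofia vs Carlos: 121–7 for Sofia.
Sofia vs Noah: 79–49 for Sofia.
Sofia vs Zara: 89–39 for Sofia.
Sofia beats every other option head-to-head.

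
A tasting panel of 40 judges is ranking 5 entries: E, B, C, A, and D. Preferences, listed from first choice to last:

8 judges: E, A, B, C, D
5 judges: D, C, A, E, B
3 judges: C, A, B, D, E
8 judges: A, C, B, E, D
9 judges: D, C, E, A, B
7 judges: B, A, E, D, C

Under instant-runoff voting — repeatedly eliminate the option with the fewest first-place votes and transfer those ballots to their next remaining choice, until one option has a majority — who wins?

Round 1: E 8, B 7, C 3, A 8, D 14. Eliminate C.
Round 2: E 8, B 7, A 11, D 14. Eliminate B.
Round 3: E 8, A 18, D 14. Eliminate E.
Round 4: A 26, D 14. A has a majority.

A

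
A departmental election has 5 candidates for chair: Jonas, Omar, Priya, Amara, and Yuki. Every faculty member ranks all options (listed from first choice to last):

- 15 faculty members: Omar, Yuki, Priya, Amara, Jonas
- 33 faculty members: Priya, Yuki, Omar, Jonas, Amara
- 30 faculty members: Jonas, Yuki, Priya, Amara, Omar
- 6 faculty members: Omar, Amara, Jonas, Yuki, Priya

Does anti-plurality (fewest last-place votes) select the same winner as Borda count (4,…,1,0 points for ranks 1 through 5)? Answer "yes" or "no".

yes

Anti-plurality — last-place votes: Jonas 15, Omar 30, Priya 6, Amara 33, Yuki 0. Winner: Yuki.
Borda — scores: Jonas 165, Omar 150, Priya 222, Amara 63, Yuki 240. Winner: Yuki.
The two methods agree.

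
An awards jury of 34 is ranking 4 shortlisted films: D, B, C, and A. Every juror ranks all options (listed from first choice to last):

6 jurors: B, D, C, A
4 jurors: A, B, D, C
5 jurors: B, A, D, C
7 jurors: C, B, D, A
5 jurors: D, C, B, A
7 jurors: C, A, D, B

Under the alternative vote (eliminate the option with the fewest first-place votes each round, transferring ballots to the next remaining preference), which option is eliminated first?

Round 1: D 5, B 11, C 14, A 4. Eliminate A.

A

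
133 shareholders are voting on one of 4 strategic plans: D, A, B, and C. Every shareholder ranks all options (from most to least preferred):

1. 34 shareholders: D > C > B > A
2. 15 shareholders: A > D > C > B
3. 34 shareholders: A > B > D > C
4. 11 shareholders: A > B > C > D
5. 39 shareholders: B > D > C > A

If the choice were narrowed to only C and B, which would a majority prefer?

B

Voters preferring C to B: 49; preferring B to C: 84.
B wins the head-to-head.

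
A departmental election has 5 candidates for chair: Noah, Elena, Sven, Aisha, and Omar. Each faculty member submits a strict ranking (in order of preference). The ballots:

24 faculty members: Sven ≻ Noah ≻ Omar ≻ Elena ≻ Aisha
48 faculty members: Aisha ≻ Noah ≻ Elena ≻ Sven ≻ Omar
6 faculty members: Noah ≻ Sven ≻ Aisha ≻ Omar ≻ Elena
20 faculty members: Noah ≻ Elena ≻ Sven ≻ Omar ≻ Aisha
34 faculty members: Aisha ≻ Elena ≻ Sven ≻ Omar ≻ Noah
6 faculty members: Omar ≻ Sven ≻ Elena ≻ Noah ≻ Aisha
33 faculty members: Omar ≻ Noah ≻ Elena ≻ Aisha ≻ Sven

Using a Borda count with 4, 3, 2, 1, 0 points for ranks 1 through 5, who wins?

Noah: 24·3 + 48·3 + 6·4 + 20·4 + 34·0 + 6·1 + 33·3 = 425
Elena: 24·1 + 48·2 + 6·0 + 20·3 + 34·3 + 6·2 + 33·2 = 360
Sven: 24·4 + 48·1 + 6·3 + 20·2 + 34·2 + 6·3 + 33·0 = 288
Aisha: 24·0 + 48·4 + 6·2 + 20·0 + 34·4 + 6·0 + 33·1 = 373
Omar: 24·2 + 48·0 + 6·1 + 20·1 + 34·1 + 6·4 + 33·4 = 264
Noah has the highest Borda score (425).

Noah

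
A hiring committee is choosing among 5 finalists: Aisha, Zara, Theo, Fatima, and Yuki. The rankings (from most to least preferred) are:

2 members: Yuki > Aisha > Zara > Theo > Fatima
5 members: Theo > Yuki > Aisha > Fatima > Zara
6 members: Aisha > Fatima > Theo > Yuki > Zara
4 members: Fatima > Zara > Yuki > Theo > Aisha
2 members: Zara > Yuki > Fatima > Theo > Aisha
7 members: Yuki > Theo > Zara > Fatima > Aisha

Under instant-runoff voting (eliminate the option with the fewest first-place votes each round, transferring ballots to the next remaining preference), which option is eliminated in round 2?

Fatima

Round 1: Aisha 6, Zara 2, Theo 5, Fatima 4, Yuki 9. Eliminate Zara.
Round 2: Aisha 6, Theo 5, Fatima 4, Yuki 11. Eliminate Fatima.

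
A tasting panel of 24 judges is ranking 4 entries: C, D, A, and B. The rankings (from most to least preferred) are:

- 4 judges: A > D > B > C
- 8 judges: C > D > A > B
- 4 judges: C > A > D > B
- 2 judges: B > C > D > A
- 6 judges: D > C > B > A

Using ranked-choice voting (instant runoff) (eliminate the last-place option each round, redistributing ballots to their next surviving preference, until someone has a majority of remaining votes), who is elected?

Round 1: C 12, D 6, A 4, B 2. Eliminate B.
Round 2: C 14, D 6, A 4. C has a majority.

C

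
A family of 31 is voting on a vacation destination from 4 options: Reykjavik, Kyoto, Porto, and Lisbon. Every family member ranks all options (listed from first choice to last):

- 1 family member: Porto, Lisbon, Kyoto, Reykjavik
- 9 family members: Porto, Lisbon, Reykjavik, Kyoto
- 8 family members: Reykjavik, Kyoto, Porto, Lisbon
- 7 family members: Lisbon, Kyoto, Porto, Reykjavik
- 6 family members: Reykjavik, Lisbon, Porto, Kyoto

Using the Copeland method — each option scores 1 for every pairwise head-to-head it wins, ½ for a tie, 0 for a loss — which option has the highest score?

Reykjavik: beats Kyoto; loses to Porto and Lisbon → score 1.
Kyoto: loses to Reykjavik, Porto, and Lisbon → score 0.
Porto: beats Reykjavik, Kyoto, and Lisbon → score 3.
Lisbon: beats Reykjavik and Kyoto; loses to Porto → score 2.
Porto has the best pairwise record.

Porto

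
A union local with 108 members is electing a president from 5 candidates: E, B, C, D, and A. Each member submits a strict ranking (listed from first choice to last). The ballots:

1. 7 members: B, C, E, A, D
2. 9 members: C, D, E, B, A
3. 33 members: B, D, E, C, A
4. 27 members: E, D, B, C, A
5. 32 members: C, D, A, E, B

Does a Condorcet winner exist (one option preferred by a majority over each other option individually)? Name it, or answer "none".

D vs E: 74–34 for D.
D vs B: 68–40 for D.
D vs C: 60–48 for D.
D vs A: 101–7 for D.
D beats every other option head-to-head.

D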